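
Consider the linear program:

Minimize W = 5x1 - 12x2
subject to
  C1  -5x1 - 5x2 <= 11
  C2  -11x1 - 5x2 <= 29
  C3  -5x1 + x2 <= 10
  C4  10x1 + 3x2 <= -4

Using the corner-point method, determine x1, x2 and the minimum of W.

Vertices and W = 5x1 - 12x2:
  (-61/30, -1/6) → W = -49/6
  (13/35, -18/7) → W = 229/7
  (-34/25, 16/5) → W = -226/5

The optimum lies where -5x1 + x2 = 10 and 10x1 + 3x2 = -4.
Solving simultaneously gives x1 = -34/25, x2 = 16/5.

x1 = -34/25, x2 = 16/5, minimum W = -226/5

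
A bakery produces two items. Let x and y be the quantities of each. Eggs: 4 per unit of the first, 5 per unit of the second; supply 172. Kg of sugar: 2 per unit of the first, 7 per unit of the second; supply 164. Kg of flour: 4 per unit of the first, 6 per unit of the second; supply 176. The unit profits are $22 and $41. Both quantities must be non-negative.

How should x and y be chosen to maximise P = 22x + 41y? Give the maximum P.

Vertices and P = 22x + 41y:
  (0, 0) → P = 0
  (0, 164/7) → P = 6724/7
  (43, 0) → P = 946
  (38, 4) → P = 1000
  (31/2, 19) → P = 1120

At the optimal vertex, 2x + 7y = 164 and 4x + 6y = 176.
Solving simultaneously gives x = 31/2, y = 19.

x = 31/2, y = 19, maximum P = 1120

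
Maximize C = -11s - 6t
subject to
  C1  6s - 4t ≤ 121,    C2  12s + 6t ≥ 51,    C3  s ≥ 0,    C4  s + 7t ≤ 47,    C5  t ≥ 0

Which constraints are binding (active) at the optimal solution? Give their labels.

Vertices and C = -11s - 6t:
  (45/2, 7/2) → C = -537/2
  (121/6, 0) → C = -1331/6
  (25/26, 171/26) → C = -1301/26
  (17/4, 0) → C = -187/4

The maximum is at (17/4, 0). Substituting into each constraint, equality holds for C2 and C5; the remaining constraints have slack.

C2 and C5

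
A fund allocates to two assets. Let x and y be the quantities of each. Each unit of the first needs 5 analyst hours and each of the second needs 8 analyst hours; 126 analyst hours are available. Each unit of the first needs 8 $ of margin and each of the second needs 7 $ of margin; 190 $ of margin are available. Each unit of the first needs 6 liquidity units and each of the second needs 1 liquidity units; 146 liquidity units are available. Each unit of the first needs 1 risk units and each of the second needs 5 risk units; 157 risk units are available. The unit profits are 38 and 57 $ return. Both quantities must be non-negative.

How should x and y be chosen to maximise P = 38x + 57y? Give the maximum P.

x = 22, y = 2, maximum P = 950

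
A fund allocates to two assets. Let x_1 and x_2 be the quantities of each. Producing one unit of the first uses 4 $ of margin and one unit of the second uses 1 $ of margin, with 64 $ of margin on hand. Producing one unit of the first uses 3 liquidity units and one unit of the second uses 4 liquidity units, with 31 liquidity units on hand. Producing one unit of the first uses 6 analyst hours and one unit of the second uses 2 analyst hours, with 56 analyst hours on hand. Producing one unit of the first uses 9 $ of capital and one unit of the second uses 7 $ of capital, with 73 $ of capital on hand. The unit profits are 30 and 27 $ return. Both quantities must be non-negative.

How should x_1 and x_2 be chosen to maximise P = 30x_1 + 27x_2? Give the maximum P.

Vertices and P = 30x_1 + 27x_2:
  (0, 0) → P = 0
  (0, 31/4) → P = 837/4
  (73/9, 0) → P = 730/3
  (5, 4) → P = 258

The optimum lies where 3x_1 + 4x_2 = 31 and 9x_1 + 7x_2 = 73.
Solving simultaneously gives x_1 = 5, x_2 = 4.

x_1 = 5, x_2 = 4, maximum P = 258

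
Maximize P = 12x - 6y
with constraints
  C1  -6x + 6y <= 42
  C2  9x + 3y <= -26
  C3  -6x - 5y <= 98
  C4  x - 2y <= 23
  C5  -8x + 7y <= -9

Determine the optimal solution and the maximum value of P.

x = 17/21, y = -233/21, maximum P = 534/7

Feasible corners and P = 12x - 6y:
  (17/21, -233/21) → P = 534/7
  (-155/87, -289/87) → P = -42/29
  (-81/17, -236/17) → P = 444/17
  (-641/82, -419/41) → P = -1332/41

The binding constraints are 9x + 3y = -26 and x - 2y = 23.
Solving simultaneously gives x = 17/21, y = -233/21.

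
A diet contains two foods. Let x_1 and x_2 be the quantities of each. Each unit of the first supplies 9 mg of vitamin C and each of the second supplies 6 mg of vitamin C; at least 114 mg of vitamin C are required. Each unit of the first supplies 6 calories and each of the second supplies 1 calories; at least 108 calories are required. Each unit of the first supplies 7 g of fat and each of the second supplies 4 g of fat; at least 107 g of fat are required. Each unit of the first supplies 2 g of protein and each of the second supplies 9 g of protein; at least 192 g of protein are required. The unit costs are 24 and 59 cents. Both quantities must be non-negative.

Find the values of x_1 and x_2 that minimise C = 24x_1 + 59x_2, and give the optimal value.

x_1 = 15, x_2 = 18, minimum C = 1422

Extreme points and C = 24x_1 + 59x_2:
  (0, 108) → C = 6372
  (96, 0) → C = 2304
  (15, 18) → C = 1422
The feasible region is unbounded (it extends along (0, 1), (1, 0)), but C strictly increases along every unbounded feasible direction, so there is no improving ray and the minimum is attained at a vertex.

The binding constraints are 6x_1 + x_2 = 108 and 2x_1 + 9x_2 = 192.
Solving simultaneously gives x_1 = 15, x_2 = 18.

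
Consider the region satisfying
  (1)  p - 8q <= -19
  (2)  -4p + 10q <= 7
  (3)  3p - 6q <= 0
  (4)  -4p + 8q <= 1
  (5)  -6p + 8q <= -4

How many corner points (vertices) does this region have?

3

Of the 9 pairwise boundary intersections, those satisfying every inequality are:
  (67/11, 69/22)
  (19/3, 19/6)
  (7, 7/2)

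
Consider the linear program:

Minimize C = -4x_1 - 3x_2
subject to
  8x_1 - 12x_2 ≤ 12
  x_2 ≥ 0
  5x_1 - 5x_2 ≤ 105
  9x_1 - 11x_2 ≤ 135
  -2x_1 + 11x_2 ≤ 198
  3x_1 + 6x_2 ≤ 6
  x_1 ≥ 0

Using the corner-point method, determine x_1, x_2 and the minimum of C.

Vertices and C = -4x_1 - 3x_2:
  (3/2, 0) → C = -6
  (12/7, 1/7) → C = -51/7
  (0, 0) → C = 0
  (0, 1) → C = -3

At the optimal vertex, 8x_1 - 12x_2 = 12 and 3x_1 + 6x_2 = 6.
Solving simultaneously gives x_1 = 12/7, x_2 = 1/7.

x_1 = 12/7, x_2 = 1/7, minimum C = -51/7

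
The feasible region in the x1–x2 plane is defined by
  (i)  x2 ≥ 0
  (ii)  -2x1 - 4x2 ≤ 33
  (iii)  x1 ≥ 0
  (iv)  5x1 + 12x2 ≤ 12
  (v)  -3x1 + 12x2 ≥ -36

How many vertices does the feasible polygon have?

3

Intersecting each pair of boundary lines and keeping only the points that satisfy every inequality leaves:
  (0, 0)
  (12/5, 0)
  (0, 1)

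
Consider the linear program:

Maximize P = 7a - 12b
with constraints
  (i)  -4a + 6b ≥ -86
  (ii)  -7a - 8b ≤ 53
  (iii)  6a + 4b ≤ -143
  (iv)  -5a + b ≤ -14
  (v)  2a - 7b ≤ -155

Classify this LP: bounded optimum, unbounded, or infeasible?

The boundaries -4a + 6b = -86 and 2a - 7b = -155 meet at (383/4, 99/2), but that point violates 6a + 4b ≤ -143. Every candidate vertex is excluded by some other constraint, so the feasible region is empty.

infeasible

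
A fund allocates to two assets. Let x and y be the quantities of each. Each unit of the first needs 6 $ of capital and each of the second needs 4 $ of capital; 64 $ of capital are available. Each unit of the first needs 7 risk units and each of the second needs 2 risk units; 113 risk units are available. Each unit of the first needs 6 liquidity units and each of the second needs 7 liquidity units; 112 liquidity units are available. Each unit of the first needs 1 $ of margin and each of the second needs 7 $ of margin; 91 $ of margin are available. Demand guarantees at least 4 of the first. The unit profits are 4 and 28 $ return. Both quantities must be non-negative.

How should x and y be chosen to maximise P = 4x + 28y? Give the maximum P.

Corner points and P = 4x + 28y:
  (32/3, 0) → P = 128/3
  (4, 0) → P = 16
  (4, 10) → P = 296

x = 4, y = 10, maximum P = 296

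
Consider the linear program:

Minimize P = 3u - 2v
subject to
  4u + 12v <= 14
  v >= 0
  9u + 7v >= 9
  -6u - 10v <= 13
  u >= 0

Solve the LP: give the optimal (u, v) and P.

Vertices and P = 3u - 2v:
  (7/2, 0) → P = 21/2
  (1/8, 9/8) → P = -15/8
  (1, 0) → P = 3

At the optimal vertex, 4u + 12v = 14 and 9u + 7v = 9.
Solving simultaneously gives u = 1/8, v = 9/8.

u = 1/8, v = 9/8, minimum P = -15/8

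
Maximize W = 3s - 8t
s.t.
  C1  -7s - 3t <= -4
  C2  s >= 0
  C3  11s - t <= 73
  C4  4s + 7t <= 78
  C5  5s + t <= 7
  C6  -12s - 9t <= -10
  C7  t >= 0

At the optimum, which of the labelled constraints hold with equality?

Vertices and W = 3s - 8t:
  (0, 4/3) → W = -32/3
  (2/9, 22/27) → W = -158/27
  (0, 7) → W = -56
  (7/5, 0) → W = 21/5
  (5/6, 0) → W = 5/2

The maximum is at (7/5, 0). Substituting into each constraint, equality holds for C5 and C7; the remaining constraints have slack.

C5 and C7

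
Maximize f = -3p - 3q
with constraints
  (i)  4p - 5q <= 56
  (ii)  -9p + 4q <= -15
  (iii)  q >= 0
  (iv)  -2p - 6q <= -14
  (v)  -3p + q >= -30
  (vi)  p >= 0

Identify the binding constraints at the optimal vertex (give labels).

(ii) and (iv)

Feasible corners and f = -3p - 3q:
  (73/31, 48/31) → f = -363/31
  (35, 75) → f = -330
  (7, 0) → f = -21
  (10, 0) → f = -30

The maximum is at (73/31, 48/31). Substituting into each constraint, equality holds for (ii) and (iv); the remaining constraints have slack.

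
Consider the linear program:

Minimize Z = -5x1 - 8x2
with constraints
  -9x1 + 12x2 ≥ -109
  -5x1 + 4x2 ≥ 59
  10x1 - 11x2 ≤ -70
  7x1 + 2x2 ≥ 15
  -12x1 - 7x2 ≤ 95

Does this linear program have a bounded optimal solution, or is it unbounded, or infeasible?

From the feasible point (-29/19, 244/19), moving in the direction (-2, 7) keeps every constraint satisfied while Z decreases without bound.

unbounded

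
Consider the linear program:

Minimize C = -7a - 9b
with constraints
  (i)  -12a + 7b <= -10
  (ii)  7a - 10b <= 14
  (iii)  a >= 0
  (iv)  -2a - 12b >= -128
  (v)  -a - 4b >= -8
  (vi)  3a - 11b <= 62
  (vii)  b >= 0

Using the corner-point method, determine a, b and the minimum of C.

a = 68/19, b = 21/19, minimum C = -35

Extreme points and C = -7a - 9b:
  (96/55, 86/55) → C = -1446/55
  (5/6, 0) → C = -35/6
  (68/19, 21/19) → C = -35
  (2, 0) → C = -14

At the optimal vertex, 7a - 10b = 14 and -a - 4b = -8.
Solving simultaneously gives a = 68/19, b = 21/19.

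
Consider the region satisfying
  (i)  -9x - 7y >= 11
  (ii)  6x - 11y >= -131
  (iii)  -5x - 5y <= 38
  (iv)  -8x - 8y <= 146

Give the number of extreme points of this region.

3

Of the 5 pairwise boundary intersections, those satisfying every inequality are:
  (-346/47, 371/47)
  (211/10, -287/10)
  (-1073/85, 427/85)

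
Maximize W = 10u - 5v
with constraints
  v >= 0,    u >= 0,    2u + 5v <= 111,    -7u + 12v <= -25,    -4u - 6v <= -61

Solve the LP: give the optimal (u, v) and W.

u = 111/2, v = 0, maximum W = 555

At the optimal vertex, v = 0 and 2u + 5v = 111.
Solving simultaneously gives u = 111/2, v = 0.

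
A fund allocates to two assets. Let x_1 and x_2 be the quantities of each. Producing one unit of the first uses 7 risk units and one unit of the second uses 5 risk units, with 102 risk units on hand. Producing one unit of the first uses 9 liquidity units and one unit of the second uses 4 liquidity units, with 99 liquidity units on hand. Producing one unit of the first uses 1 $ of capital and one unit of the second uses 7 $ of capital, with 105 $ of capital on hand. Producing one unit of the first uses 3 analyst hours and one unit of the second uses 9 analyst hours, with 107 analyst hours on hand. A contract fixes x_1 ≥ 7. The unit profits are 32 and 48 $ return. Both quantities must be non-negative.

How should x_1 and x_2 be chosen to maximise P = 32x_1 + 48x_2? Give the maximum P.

Extreme points and P = 32x_1 + 48x_2:
  (11, 0) → P = 352
  (7, 0) → P = 224
  (7, 9) → P = 656

x_1 = 7, x_2 = 9, maximum P = 656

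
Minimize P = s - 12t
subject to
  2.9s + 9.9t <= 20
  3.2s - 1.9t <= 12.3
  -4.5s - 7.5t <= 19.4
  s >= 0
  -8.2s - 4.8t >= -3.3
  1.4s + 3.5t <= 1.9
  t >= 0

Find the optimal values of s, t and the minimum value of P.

Extreme points and P = s - 12t:
  (0, 19/35) → P = -228/35
  (0, 0) → P = 0
  (243/2198, 548/1099) → P = -12909/2198
  (33/82, 0) → P = 33/82

s = 0, t = 19/35, minimum P = -228/35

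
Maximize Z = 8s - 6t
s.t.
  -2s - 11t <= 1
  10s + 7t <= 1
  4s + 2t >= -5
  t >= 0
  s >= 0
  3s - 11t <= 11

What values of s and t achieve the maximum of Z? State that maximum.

Corner points and Z = 8s - 6t:
  (1/10, 0) → Z = 4/5
  (0, 1/7) → Z = -6/7
  (0, 0) → Z = 0

At the optimal vertex, 10s + 7t = 1 and t = 0.
Solving simultaneously gives s = 1/10, t = 0.

s = 1/10, t = 0, maximum Z = 4/5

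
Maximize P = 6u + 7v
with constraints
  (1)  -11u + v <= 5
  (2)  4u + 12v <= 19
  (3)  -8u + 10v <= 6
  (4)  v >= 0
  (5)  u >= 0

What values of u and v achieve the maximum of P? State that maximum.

Vertices and P = 6u + 7v:
  (59/68, 22/17) → P = 485/34
  (19/4, 0) → P = 57/2
  (0, 3/5) → P = 21/5
  (0, 0) → P = 0

The binding constraints are 4u + 12v = 19 and v = 0.
Solving simultaneously gives u = 19/4, v = 0.

u = 19/4, v = 0, maximum P = 57/2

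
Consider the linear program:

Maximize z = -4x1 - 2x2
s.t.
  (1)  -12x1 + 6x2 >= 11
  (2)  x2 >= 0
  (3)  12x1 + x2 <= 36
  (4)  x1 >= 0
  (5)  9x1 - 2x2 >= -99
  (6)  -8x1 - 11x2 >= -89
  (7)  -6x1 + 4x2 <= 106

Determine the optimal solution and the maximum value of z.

Vertices and z = -4x1 - 2x2:
  (0, 11/6) → z = -11/3
  (413/180, 289/45) → z = -991/45
  (0, 89/11) → z = -178/11

At the optimal vertex, -12x1 + 6x2 = 11 and x1 = 0.
Solving simultaneously gives x1 = 0, x2 = 11/6.

x1 = 0, x2 = 11/6, maximum z = -11/3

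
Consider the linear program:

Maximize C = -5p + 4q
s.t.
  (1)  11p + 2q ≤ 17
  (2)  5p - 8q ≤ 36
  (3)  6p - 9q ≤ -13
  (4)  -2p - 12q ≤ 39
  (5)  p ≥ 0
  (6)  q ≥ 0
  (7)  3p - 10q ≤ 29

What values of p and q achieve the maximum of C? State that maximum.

Vertices and C = -5p + 4q:
  (127/111, 245/111) → C = 115/37
  (0, 17/2) → C = 34
  (0, 13/9) → C = 52/9

p = 0, q = 17/2, maximum C = 34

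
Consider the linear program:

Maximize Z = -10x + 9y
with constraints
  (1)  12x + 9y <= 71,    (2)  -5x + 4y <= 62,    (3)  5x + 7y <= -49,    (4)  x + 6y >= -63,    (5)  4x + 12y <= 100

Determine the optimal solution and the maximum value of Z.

Feasible corners and Z = -10x + 9y:
  (-126/11, 13/11) → Z = 1377/11
  (-312/17, -253/34) → Z = 3963/34
  (147/23, -266/23) → Z = -168

The optimum lies where -5x + 4y = 62 and 5x + 7y = -49.
Solving simultaneously gives x = -126/11, y = 13/11.

x = -126/11, y = 13/11, maximum Z = 1377/11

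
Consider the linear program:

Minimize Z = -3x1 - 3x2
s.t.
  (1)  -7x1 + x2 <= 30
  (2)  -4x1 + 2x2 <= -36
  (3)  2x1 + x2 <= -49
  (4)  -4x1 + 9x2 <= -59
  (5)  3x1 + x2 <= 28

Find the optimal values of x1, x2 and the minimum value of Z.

The feasible region is unbounded (it extends along (1, -3), (-1, -7)), but Z strictly increases along every unbounded feasible direction, so there is no improving ray and the minimum is attained at a vertex.

x1 = -31/4, x2 = -67/2, minimum Z = 495/4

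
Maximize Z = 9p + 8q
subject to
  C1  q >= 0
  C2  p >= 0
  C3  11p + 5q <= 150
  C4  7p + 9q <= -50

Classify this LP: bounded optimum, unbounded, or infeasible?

The boundaries q = 0 and p = 0 meet at (0, 0), but that point violates 7p + 9q ≤ -50. Every candidate vertex is excluded by some other constraint, so the feasible region is empty.

infeasible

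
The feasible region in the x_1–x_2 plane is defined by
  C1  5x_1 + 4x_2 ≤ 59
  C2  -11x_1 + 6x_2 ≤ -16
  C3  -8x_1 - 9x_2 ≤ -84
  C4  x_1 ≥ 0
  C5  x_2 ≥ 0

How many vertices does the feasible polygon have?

4

Of the 10 pairwise boundary intersections, those satisfying every inequality are:
  (209/37, 569/74)
  (59/5, 0)
  (216/49, 796/147)
  (21/2, 0)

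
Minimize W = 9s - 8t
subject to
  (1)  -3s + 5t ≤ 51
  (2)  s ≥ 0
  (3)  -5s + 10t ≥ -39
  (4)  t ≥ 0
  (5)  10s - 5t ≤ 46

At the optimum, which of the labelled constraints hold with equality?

(1) and (2)

Vertices and W = 9s - 8t:
  (0, 51/5) → W = -408/5
  (97/7, 648/35) → W = -117/5
  (0, 0) → W = 0
  (23/5, 0) → W = 207/5

The minimum is at (0, 51/5). Substituting into each constraint, equality holds for (1) and (2); the remaining constraints have slack.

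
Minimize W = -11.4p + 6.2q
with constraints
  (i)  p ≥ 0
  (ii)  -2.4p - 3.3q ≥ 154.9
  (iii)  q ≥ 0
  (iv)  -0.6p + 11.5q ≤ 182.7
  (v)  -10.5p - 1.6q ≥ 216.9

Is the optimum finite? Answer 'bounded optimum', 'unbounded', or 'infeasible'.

The boundaries p = 0 and -10.5p - 1.6q = 216.9 meet at (0, -135.5625), but that point violates q ≥ 0. Every candidate vertex is excluded by some other constraint, so the feasible region is empty.

infeasible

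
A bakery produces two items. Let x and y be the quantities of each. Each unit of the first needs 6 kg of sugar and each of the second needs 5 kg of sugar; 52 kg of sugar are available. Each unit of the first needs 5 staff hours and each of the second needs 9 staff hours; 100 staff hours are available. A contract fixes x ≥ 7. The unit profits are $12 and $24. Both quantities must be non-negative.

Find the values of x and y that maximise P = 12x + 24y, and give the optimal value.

Extreme points and P = 12x + 24y:
  (26/3, 0) → P = 104
  (7, 0) → P = 84
  (7, 2) → P = 132

At the optimal vertex, 6x + 5y = 52 and x = 7.
Solving simultaneously gives x = 7, y = 2.

x = 7, y = 2, maximum P = 132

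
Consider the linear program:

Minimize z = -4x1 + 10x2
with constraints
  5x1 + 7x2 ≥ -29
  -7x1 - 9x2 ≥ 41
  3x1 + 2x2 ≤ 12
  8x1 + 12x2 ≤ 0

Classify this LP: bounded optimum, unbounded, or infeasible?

Feasible corners and z = -4x1 + 10x2:
  (-13/2, 1/2) → z = 31
  (-87, 58) → z = 928
  (-41, 82/3) → z = 1312/3
The feasible region has finitely many vertices and no improving ray; the minimum is 31 at (-13/2, 1/2).

bounded optimum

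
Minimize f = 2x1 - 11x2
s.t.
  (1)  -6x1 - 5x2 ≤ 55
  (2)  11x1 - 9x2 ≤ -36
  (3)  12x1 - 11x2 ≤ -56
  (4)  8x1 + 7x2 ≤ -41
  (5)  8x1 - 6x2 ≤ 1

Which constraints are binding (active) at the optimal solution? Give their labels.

Vertices and f = 2x1 - 11x2:
  (-295/42, -18/7) → f = 299/21
  (-90, 97) → f = -1247
  (-843/172, -11/43) → f = -601/86

The minimum is at (-90, 97). Substituting into each constraint, equality holds for (1) and (4); the remaining constraints have slack.

(1) and (4)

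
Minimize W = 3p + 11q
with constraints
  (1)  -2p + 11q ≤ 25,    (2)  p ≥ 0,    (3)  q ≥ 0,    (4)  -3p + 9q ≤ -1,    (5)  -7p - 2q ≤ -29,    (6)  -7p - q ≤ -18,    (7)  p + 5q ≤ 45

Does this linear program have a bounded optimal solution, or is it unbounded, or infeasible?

Extreme points and W = 3p + 11q:
  (236/15, 77/15) → W = 311/3
  (370/21, 115/21) → W = 2375/21
  (29/7, 0) → W = 87/7
  (45, 0) → W = 135
  (263/69, 80/69) → W = 1669/69
The feasible region has finitely many vertices and no improving ray; the minimum is 87/7 at (29/7, 0).

bounded optimum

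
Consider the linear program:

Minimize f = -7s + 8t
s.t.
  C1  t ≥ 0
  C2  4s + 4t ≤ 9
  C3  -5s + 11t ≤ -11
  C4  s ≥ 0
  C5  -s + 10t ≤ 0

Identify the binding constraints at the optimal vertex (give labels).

C1 and C2

Feasible corners and f = -7s + 8t:
  (9/4, 0) → f = -63/4
  (11/5, 0) → f = -77/5
  (143/64, 1/64) → f = -993/64

The minimum is at (9/4, 0). Substituting into each constraint, equality holds for C1 and C2; the remaining constraints have slack.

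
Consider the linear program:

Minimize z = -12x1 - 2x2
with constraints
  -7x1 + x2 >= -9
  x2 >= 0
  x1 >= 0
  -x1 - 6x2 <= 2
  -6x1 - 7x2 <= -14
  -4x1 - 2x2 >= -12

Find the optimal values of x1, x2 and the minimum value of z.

Vertices and z = -12x1 - 2x2:
  (7/5, 4/5) → z = -92/5
  (5/3, 8/3) → z = -76/3
  (0, 2) → z = -4
  (0, 6) → z = -12

The binding constraints are -7x1 + x2 = -9 and -4x1 - 2x2 = -12.
Solving simultaneously gives x1 = 5/3, x2 = 8/3.

x1 = 5/3, x2 = 8/3, minimum z = -76/3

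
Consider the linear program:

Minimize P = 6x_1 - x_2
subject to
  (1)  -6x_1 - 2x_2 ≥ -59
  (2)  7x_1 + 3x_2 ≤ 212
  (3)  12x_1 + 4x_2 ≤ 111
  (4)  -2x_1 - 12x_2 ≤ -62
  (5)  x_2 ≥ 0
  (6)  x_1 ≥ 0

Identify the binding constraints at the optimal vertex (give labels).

Extreme points and P = 6x_1 - x_2:
  (271/34, 261/68) → P = 2991/68
  (0, 111/4) → P = -111/4
  (0, 31/6) → P = -31/6

The minimum is at (0, 111/4). Substituting into each constraint, equality holds for (3) and (6); the remaining constraints have slack.

(3) and (6)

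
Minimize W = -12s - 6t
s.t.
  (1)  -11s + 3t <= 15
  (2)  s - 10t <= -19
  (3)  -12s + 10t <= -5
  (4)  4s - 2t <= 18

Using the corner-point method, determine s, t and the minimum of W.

Vertices and W = -12s - 6t:
  (24/11, 233/110) → W = -2139/55
  (109/19, 47/19) → W = -1590/19
  (85/8, 49/4) → W = -201

The optimum lies where -12s + 10t = -5 and 4s - 2t = 18.
Solving simultaneously gives s = 85/8, t = 49/4.

s = 85/8, t = 49/4, minimum W = -201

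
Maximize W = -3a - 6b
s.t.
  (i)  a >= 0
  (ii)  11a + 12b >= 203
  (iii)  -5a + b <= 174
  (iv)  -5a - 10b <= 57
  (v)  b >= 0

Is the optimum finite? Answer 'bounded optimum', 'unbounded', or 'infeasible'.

Extreme points and W = -3a - 6b:
  (0, 203/12) → W = -203/2
  (0, 174) → W = -1044
  (203/11, 0) → W = -609/11
The feasible region has finitely many vertices and no improving ray; the maximum is -609/11 at (203/11, 0).

bounded optimum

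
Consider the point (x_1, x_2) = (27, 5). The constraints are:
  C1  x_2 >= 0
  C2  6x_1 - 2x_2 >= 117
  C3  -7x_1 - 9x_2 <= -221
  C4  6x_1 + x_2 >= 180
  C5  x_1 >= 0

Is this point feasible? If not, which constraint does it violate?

Constraint C4: 6x_1 + x_2 = 167, which is not ≥ 180. All other constraints are satisfied.

not feasible — violates C4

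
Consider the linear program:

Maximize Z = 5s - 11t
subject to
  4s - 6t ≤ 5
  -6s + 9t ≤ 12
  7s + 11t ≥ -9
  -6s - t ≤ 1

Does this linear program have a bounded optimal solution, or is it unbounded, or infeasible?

bounded optimum

Extreme points and Z = 5s - 11t:
  (1/86, -71/86) → Z = 393/43
  (-7/20, 11/10) → Z = -277/20
  (-2/59, -47/59) → Z = 507/59
The feasible region has finitely many vertices and no improving ray; the maximum is 393/43 at (1/86, -71/86).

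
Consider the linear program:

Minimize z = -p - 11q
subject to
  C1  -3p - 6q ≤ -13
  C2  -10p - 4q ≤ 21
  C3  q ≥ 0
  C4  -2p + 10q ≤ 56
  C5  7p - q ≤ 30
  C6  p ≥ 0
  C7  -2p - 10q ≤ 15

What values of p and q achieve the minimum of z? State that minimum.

Extreme points and z = -p - 11q:
  (193/45, 1/45) → z = -68/15
  (0, 13/6) → z = -143/6
  (89/17, 113/17) → z = -1332/17
  (0, 28/5) → z = -308/5

p = 89/17, q = 113/17, minimum z = -1332/17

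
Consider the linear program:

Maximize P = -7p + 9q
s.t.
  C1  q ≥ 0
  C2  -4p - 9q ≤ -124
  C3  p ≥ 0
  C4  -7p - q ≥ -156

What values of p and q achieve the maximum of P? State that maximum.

Corner points and P = -7p + 9q:
  (0, 124/9) → P = 124
  (1280/59, 244/59) → P = -6764/59
  (0, 156) → P = 1404

At the optimal vertex, p = 0 and -7p - q = -156.
Solving simultaneously gives p = 0, q = 156.

p = 0, q = 156, maximum P = 1404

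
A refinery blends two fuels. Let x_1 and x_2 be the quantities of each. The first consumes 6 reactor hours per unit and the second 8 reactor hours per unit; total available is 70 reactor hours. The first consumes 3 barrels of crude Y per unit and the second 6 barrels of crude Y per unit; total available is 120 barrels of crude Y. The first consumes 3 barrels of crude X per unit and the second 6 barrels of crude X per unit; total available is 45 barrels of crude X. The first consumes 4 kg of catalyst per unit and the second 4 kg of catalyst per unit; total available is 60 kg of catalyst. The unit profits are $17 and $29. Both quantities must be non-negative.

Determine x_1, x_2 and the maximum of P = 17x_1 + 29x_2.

Vertices and P = 17x_1 + 29x_2:
  (0, 0) → P = 0
  (0, 15/2) → P = 435/2
  (35/3, 0) → P = 595/3
  (5, 5) → P = 230

The binding constraints are 6x_1 + 8x_2 = 70 and 3x_1 + 6x_2 = 45.
Solving simultaneously gives x_1 = 5, x_2 = 5.

x_1 = 5, x_2 = 5, maximum P = 230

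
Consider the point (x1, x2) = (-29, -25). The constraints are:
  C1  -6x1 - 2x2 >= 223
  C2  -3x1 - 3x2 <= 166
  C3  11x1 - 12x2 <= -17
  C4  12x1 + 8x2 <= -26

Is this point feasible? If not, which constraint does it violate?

feasible

C1: 224 ≥ 223 ✓
C2: 162 ≤ 166 ✓
C3: -19 ≤ -17 ✓
C4: -548 ≤ -26 ✓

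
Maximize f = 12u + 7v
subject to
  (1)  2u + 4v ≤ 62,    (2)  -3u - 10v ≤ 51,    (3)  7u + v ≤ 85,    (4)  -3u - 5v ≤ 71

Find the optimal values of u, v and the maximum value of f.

Feasible corners and f = 12u + 7v:
  (139/13, 132/13) → f = 2592/13
  (-297, 164) → f = -2416
  (901/67, -612/67) → f = 6528/67
  (-91/3, 4) → f = -336

u = 139/13, v = 132/13, maximum f = 2592/13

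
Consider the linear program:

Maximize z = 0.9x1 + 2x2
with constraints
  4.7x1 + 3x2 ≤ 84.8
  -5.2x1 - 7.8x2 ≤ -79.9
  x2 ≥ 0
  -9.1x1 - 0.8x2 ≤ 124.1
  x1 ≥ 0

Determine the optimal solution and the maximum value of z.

x1 = 0, x2 = 424/15, maximum z = 848/15

Feasible corners and z = 0.9x1 + 2x2:
  (848/47, 0) → z = 3816/235
  (0, 424/15) → z = 848/15
  (799/52, 0) → z = 7191/520
  (0, 799/78) → z = 799/39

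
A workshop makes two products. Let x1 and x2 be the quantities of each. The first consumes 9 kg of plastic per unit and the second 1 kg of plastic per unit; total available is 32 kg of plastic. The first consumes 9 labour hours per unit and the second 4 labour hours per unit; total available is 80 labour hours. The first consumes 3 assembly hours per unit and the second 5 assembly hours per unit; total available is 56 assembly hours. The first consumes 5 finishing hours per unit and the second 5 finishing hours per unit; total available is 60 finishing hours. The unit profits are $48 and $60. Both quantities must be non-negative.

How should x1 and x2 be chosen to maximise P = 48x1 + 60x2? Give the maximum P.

x1 = 2, x2 = 10, maximum P = 696

Extreme points and P = 48x1 + 60x2:
  (0, 0) → P = 0
  (0, 56/5) → P = 672
  (32/9, 0) → P = 512/3
  (5/2, 19/2) → P = 690
  (2, 10) → P = 696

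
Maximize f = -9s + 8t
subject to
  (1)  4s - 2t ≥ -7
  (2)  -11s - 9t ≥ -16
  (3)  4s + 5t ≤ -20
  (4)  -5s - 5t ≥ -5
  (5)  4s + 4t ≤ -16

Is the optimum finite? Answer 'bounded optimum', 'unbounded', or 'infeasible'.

Feasible corners and f = -9s + 8t:
  (-75/28, -13/7) → f = 37/4
  (26, -30) → f = -474
  (0, -4) → f = -32
The feasible region has finitely many vertices and no improving ray; the maximum is 37/4 at (-75/28, -13/7).

bounded optimum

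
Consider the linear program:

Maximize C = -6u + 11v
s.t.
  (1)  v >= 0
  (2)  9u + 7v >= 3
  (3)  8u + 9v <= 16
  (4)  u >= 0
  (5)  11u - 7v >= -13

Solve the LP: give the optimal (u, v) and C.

Feasible corners and C = -6u + 11v:
  (1/3, 0) → C = -2
  (2, 0) → C = -12
  (0, 3/7) → C = 33/7
  (0, 16/9) → C = 176/9

The optimum lies where 8u + 9v = 16 and u = 0.
Solving simultaneously gives u = 0, v = 16/9.

u = 0, v = 16/9, maximum C = 176/9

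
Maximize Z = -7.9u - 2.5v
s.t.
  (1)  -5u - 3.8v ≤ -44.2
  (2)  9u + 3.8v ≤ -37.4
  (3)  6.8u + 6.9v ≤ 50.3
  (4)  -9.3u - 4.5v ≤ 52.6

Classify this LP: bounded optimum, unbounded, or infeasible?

infeasible

The boundaries -5u - 3.8v = -44.2 and 9u + 3.8v = -37.4 meet at (-20.4, 731/19), but that point violates 6.8u + 6.9v ≤ 50.3. Every candidate vertex is excluded by some other constraint, so the feasible region is empty.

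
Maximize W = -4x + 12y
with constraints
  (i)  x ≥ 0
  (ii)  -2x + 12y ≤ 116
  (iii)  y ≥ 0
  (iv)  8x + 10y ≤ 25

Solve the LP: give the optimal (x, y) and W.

x = 0, y = 5/2, maximum W = 30

Corner points and W = -4x + 12y:
  (0, 0) → W = 0
  (0, 5/2) → W = 30
  (25/8, 0) → W = -25/2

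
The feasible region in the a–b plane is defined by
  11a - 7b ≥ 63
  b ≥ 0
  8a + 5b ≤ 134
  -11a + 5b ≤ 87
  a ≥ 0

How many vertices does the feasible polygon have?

3

Pairwise boundary intersections that survive every other constraint:
  (63/11, 0)
  (1253/111, 970/111)
  (67/4, 0)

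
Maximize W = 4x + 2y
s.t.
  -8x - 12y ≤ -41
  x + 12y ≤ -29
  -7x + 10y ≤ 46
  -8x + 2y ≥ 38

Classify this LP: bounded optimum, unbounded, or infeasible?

The boundaries -8x - 12y = -41 and x + 12y = -29 meet at (10, -13/4), but that point violates -8x + 2y ≥ 38. Every candidate vertex is excluded by some other constraint, so the feasible region is empty.

infeasible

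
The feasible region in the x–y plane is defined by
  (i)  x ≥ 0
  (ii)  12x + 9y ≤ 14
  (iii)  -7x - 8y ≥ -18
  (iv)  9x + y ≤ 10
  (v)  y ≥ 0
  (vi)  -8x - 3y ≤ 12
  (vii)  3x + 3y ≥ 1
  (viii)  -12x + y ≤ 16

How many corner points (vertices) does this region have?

5

Pairwise boundary intersections that survive every other constraint:
  (0, 14/9)
  (0, 1/3)
  (76/69, 2/23)
  (10/9, 0)
  (1/3, 0)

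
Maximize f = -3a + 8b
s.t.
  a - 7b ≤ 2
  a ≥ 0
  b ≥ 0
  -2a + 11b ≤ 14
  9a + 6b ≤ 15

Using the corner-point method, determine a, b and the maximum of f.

Extreme points and f = -3a + 8b:
  (0, 0) → f = 0
  (0, 14/11) → f = 112/11
  (5/3, 0) → f = -5
  (27/37, 52/37) → f = 335/37

The optimum lies where a = 0 and -2a + 11b = 14.
Solving simultaneously gives a = 0, b = 14/11.

a = 0, b = 14/11, maximum f = 112/11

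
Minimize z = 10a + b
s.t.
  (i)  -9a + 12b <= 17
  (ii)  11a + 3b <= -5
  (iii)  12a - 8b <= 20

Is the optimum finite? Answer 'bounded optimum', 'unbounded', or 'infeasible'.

From the feasible point (-37/53, 142/159), moving in the direction (-12, -9) keeps every constraint satisfied while z decreases without bound.

unbounded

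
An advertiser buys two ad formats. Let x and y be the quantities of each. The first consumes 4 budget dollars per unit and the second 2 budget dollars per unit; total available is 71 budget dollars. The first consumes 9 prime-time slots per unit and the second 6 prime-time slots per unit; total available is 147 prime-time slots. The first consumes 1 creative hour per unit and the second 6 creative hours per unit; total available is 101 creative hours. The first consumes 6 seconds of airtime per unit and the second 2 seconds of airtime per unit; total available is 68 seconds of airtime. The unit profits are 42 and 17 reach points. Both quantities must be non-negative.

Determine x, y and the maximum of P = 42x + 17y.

x = 19/3, y = 15, maximum P = 521

Extreme points and P = 42x + 17y:
  (0, 0) → P = 0
  (0, 101/6) → P = 1717/6
  (34/3, 0) → P = 476
  (23/4, 127/8) → P = 4091/8
  (19/3, 15) → P = 521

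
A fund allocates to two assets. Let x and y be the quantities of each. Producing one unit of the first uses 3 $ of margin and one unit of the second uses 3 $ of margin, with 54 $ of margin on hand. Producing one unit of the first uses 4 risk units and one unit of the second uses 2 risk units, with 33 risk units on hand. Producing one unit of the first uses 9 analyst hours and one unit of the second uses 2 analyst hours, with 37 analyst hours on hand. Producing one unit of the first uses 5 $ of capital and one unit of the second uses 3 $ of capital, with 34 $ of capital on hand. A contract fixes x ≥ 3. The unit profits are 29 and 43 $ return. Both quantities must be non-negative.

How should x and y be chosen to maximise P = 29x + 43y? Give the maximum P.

Extreme points and P = 29x + 43y:
  (37/9, 0) → P = 1073/9
  (3, 0) → P = 87
  (3, 5) → P = 302

At the optimal vertex, 9x + 2y = 37 and x = 3.
Solving simultaneously gives x = 3, y = 5.

x = 3, y = 5, maximum P = 302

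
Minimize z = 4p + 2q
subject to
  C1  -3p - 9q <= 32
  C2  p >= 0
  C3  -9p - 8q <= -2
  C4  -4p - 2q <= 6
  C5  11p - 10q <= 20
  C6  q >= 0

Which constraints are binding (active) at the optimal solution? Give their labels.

Feasible corners and z = 4p + 2q:
  (0, 1/4) → z = 1/2
  (2/9, 0) → z = 8/9
  (20/11, 0) → z = 80/11
The feasible region is unbounded (it extends along (0, 1), (10, 11)), but z strictly increases along every unbounded feasible direction, so there is no improving ray and the minimum is attained at a vertex.

The minimum is at (0, 1/4). Substituting into each constraint, equality holds for C2 and C3; the remaining constraints have slack.

C2 and C3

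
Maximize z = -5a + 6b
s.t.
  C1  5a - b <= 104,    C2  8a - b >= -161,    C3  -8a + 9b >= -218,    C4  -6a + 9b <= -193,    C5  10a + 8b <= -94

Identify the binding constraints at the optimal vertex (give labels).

Feasible corners and z = -5a + 6b:
  (-1667/64, -379/8) → z = -9857/64
  (-821/33, -1255/33) → z = -3425/33
  (449/77, -1466/77) → z = -11041/77
  (349/69, -1247/69) → z = -9227/69

The maximum is at (-821/33, -1255/33). Substituting into each constraint, equality holds for C2 and C4; the remaining constraints have slack.

C2 and C4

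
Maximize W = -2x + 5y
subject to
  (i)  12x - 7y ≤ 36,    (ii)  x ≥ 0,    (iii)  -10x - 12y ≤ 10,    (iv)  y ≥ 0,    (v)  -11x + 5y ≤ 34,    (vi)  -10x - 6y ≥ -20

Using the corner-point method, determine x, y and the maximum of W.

x = 0, y = 10/3, maximum W = 50/3

Feasible corners and W = -2x + 5y:
  (0, 0) → W = 0
  (0, 10/3) → W = 50/3
  (2, 0) → W = -4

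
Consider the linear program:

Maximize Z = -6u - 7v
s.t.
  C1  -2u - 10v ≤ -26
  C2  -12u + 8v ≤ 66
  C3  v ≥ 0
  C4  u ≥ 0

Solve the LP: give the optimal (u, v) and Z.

u = 0, v = 13/5, maximum Z = -91/5

Feasible corners and Z = -6u - 7v:
  (13, 0) → Z = -78
  (0, 13/5) → Z = -91/5
  (0, 33/4) → Z = -231/4
The feasible region is unbounded (it extends along (2, 3), (1, 0)), but Z strictly decreases along every unbounded feasible direction, so there is no improving ray and the maximum is attained at a vertex.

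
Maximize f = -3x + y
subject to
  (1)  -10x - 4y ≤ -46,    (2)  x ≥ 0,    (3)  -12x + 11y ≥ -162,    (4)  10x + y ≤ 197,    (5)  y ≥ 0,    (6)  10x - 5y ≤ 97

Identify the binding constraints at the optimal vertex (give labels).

Feasible corners and f = -3x + y:
  (0, 23/2) → f = 23/2
  (23/5, 0) → f = -69/5
  (0, 197) → f = 197
  (541/30, 50/3) → f = -1123/30
  (97/10, 0) → f = -291/10

The maximum is at (0, 197). Substituting into each constraint, equality holds for (2) and (4); the remaining constraints have slack.

(2) and (4)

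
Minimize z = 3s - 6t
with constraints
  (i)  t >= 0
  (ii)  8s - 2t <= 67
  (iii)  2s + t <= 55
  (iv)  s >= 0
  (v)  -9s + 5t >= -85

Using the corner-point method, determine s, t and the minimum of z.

s = 0, t = 55, minimum z = -330

Feasible corners and z = 3s - 6t:
  (67/8, 0) → z = 201/8
  (0, 0) → z = 0
  (59/4, 51/2) → z = -435/4
  (0, 55) → z = -330

At the optimal vertex, 2s + t = 55 and s = 0.
Solving simultaneously gives s = 0, t = 55.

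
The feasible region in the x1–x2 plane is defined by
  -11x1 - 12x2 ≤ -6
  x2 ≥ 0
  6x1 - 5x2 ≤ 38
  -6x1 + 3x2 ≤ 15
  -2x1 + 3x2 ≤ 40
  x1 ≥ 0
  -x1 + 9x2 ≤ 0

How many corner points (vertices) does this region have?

Pairwise boundary intersections that survive every other constraint:
  (6/11, 0)
  (18/37, 2/37)
  (19/3, 0)
  (342/49, 38/49)

4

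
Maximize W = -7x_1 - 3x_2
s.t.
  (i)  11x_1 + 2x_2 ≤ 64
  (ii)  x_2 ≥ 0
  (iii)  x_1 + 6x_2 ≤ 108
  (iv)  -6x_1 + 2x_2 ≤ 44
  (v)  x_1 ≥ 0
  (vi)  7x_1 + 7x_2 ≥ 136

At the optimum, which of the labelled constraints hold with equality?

Feasible corners and W = -7x_1 - 3x_2:
  (21/8, 281/16) → W = -1137/16
  (176/63, 1048/63) → W = -4376/63
  (12/7, 124/7) → W = -456/7

The maximum is at (12/7, 124/7). Substituting into each constraint, equality holds for (iii) and (vi); the remaining constraints have slack.

(iii) and (vi)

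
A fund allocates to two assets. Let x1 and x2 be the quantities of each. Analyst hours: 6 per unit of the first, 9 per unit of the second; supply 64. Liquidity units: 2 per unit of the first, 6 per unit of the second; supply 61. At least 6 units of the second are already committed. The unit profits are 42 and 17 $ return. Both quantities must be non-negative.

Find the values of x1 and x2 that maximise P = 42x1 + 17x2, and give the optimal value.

x1 = 5/3, x2 = 6, maximum P = 172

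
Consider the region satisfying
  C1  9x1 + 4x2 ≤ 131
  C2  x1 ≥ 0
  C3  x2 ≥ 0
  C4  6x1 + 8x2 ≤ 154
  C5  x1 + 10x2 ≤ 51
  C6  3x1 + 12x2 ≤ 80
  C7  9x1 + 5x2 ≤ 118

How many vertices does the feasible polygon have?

Of the 21 pairwise boundary intersections, those satisfying every inequality are:
  (0, 0)
  (0, 51/10)
  (118/9, 0)
  (94/9, 73/18)
  (1016/93, 122/31)

5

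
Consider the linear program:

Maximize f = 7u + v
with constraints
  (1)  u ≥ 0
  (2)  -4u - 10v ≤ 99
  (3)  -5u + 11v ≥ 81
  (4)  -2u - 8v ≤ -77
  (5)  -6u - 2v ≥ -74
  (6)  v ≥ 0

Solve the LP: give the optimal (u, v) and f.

u = 163/19, v = 214/19, maximum f = 1355/19

Feasible corners and f = 7u + v:
  (0, 77/8) → f = 77/8
  (0, 37) → f = 37
  (199/62, 547/62) → f = 970/31
  (163/19, 214/19) → f = 1355/19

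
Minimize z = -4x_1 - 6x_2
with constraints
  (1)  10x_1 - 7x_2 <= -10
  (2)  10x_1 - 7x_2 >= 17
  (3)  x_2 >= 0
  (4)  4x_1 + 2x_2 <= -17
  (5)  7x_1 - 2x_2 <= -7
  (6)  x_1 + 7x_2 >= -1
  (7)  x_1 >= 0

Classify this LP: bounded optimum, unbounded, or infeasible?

infeasible

Constraints 10x_1 - 7x_2 ≤ -10 and 10x_1 - 7x_2 ≥ 17 have parallel boundaries but demand opposite sides — no point can satisfy both, so the region is empty.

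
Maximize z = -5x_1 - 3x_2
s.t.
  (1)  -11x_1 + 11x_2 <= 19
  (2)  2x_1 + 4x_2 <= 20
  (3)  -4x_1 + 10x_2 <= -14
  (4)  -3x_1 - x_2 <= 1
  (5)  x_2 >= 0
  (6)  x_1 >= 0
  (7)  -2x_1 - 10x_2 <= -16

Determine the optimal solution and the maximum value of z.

x_1 = 5, x_2 = 3/5, maximum z = -134/5

Corner points and z = -5x_1 - 3x_2:
  (64/9, 13/9) → z = -359/9
  (10, 0) → z = -50
  (5, 3/5) → z = -134/5
  (8, 0) → z = -40

At the optimal vertex, -4x_1 + 10x_2 = -14 and -2x_1 - 10x_2 = -16.
Solving simultaneously gives x_1 = 5, x_2 = 3/5.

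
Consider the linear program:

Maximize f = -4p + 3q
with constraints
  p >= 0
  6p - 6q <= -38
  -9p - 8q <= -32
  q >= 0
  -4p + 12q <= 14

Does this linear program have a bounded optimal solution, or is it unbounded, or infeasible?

infeasible

The boundaries p = 0 and 6p - 6q = -38 meet at (0, 19/3), but that point violates -4p + 12q ≤ 14. Every candidate vertex is excluded by some other constraint, so the feasible region is empty.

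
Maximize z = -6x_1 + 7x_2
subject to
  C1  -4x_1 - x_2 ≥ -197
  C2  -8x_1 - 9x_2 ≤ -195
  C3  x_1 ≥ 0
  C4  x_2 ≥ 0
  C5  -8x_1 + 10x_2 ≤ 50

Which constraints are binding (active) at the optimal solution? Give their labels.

C2 and C5

Feasible corners and z = -6x_1 + 7x_2:
  (197/4, 0) → z = -591/2
  (40, 37) → z = 19
  (195/8, 0) → z = -585/4
  (375/38, 245/19) → z = 590/19

The maximum is at (375/38, 245/19). Substituting into each constraint, equality holds for C2 and C5; the remaining constraints have slack.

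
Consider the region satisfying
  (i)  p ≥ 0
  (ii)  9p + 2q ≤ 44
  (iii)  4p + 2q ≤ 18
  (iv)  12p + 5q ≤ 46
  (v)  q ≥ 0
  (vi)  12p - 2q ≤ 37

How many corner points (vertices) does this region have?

Intersecting each pair of boundary lines and keeping only the points that satisfy every inequality leaves:
  (0, 9)
  (0, 0)
  (1/2, 8)
  (277/84, 9/7)
  (37/12, 0)

5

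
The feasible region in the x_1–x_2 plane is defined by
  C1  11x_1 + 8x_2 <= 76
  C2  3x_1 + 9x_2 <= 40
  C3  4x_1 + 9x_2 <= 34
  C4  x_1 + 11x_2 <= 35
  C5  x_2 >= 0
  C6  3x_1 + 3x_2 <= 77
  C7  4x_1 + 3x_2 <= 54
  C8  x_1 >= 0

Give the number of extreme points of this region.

5

Intersecting each pair of boundary lines and keeping only the points that satisfy every inequality leaves:
  (412/67, 70/67)
  (76/11, 0)
  (59/35, 106/35)
  (0, 35/11)
  (0, 0)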